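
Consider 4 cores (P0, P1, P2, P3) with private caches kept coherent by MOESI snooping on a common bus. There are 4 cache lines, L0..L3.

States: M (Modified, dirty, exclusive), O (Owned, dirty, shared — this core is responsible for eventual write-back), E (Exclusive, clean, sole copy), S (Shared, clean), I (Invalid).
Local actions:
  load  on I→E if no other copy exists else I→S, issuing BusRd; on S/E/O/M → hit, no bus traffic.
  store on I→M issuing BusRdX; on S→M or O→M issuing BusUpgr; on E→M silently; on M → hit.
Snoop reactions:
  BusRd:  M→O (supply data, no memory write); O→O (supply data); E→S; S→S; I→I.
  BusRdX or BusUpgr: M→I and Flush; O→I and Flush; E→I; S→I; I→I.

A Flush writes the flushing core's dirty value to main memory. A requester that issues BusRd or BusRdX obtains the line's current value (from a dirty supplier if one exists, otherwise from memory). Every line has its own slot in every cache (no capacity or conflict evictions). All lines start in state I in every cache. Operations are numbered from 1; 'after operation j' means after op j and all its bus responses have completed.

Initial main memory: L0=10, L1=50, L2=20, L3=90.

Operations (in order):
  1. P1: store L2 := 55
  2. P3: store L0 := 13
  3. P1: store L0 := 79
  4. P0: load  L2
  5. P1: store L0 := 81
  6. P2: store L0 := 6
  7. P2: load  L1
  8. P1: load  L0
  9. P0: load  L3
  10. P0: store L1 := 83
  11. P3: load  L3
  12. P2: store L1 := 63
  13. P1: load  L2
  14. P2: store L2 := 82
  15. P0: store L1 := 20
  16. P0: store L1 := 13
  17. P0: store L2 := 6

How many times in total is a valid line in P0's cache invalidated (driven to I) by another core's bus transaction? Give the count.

invalidations = 2

1. P1: store L2 := 55  bus=[BusRdX]  L2: P0=I P1=M P2=I P3=I  mem[L2]=20
2. P3: store L0 := 13  bus=[BusRdX]  L0: P0=I P1=I P2=I P3=M  mem[L0]=10
3. P1: store L0 := 79  bus=[BusRdX,Flush]  L0: P0=I P1=M P2=I P3=I  mem[L0]=13
4. P0: load  L2  bus=[BusRd]  L2: P0=S P1=O P2=I P3=I  mem[L2]=20
5. P1: store L0 := 81  bus=[-]  L0: P0=I P1=M P2=I P3=I  mem[L0]=13
6. P2: store L0 := 6  bus=[BusRdX,Flush]  L0: P0=I P1=I P2=M P3=I  mem[L0]=81
7. P2: load  L1  bus=[BusRd]  L1: P0=I P1=I P2=E P3=I  mem[L1]=50
8. P1: load  L0  bus=[BusRd]  L0: P0=I P1=S P2=O P3=I  mem[L0]=81
9. P0: load  L3  bus=[BusRd]  L3: P0=E P1=I P2=I P3=I  mem[L3]=90
10. P0: store L1 := 83  bus=[BusRdX]  L1: P0=M P1=I P2=I P3=I  mem[L1]=50
11. P3: load  L3  bus=[BusRd]  L3: P0=S P1=I P2=I P3=S  mem[L3]=90
12. P2: store L1 := 63  bus=[BusRdX,Flush]  L1: P0=I P1=I P2=M P3=I  mem[L1]=83
13. P1: load  L2  bus=[-]  L2: P0=S P1=O P2=I P3=I  mem[L2]=20
14. P2: store L2 := 82  bus=[BusRdX,Flush]  L2: P0=I P1=I P2=M P3=I  mem[L2]=55
15. P0: store L1 := 20  bus=[BusRdX,Flush]  L1: P0=M P1=I P2=I P3=I  mem[L1]=63
16. P0: store L1 := 13  bus=[-]  L1: P0=M P1=I P2=I P3=I  mem[L1]=63
17. P0: store L2 := 6  bus=[BusRdX,Flush]  L2: P0=M P1=I P2=I P3=I  mem[L2]=82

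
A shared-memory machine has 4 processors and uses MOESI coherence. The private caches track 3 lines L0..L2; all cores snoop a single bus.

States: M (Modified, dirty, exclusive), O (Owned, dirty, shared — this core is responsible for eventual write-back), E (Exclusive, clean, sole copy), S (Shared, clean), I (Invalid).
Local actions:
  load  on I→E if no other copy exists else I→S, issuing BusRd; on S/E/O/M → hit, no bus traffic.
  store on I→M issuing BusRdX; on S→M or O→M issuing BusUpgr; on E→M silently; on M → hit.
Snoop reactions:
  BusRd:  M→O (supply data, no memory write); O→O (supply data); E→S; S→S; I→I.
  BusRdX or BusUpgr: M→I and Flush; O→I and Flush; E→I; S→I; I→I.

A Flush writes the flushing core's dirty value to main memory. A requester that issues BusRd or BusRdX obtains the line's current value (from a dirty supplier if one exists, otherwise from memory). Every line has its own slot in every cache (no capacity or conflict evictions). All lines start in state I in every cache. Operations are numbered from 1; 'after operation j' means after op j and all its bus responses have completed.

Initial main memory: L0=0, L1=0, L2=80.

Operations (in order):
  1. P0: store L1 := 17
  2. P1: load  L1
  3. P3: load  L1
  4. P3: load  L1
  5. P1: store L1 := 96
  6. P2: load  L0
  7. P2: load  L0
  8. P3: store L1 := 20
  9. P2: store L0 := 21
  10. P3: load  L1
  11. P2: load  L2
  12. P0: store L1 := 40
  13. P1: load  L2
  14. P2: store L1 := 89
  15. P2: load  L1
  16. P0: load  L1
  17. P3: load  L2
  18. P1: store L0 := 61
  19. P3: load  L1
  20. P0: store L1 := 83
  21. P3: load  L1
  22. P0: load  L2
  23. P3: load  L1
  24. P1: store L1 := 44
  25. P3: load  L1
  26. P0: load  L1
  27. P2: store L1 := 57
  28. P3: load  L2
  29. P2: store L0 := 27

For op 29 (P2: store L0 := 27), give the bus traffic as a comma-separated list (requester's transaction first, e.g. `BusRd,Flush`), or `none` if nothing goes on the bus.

step 1: P0: store L1 := 17  ⟶  MIII  (L1)  txn=BusRdX  M[L1]=0
step 2: P1: load  L1  ⟶  OSII  (L1)  txn=BusRd  M[L1]=0
step 3: P3: load  L1  ⟶  OSIS  (L1)  txn=BusRd  M[L1]=0
step 4: P3: load  L1  ⟶  OSIS  (L1)  txn=∅  M[L1]=0
step 5: P1: store L1 := 96  ⟶  IMII  (L1)  txn=BusUpgr+Flush  M[L1]=17
step 6: P2: load  L0  ⟶  IIEI  (L0)  txn=BusRd  M[L0]=0
step 7: P2: load  L0  ⟶  IIEI  (L0)  txn=∅  M[L0]=0
step 8: P3: store L1 := 20  ⟶  IIIM  (L1)  txn=BusRdX+Flush  M[L1]=96
step 9: P2: store L0 := 21  ⟶  IIMI  (L0)  txn=∅  M[L0]=0
step 10: P3: load  L1  ⟶  IIIM  (L1)  txn=∅  M[L1]=96
step 11: P2: load  L2  ⟶  IIEI  (L2)  txn=BusRd  M[L2]=80
step 12: P0: store L1 := 40  ⟶  MIII  (L1)  txn=BusRdX+Flush  M[L1]=20
step 13: P1: load  L2  ⟶  ISSI  (L2)  txn=BusRd  M[L2]=80
step 14: P2: store L1 := 89  ⟶  IIMI  (L1)  txn=BusRdX+Flush  M[L1]=40
step 15: P2: load  L1  ⟶  IIMI  (L1)  txn=∅  M[L1]=40
step 16: P0: load  L1  ⟶  SIOI  (L1)  txn=BusRd  M[L1]=40
step 17: P3: load  L2  ⟶  ISSS  (L2)  txn=BusRd  M[L2]=80
step 18: P1: store L0 := 61  ⟶  IMII  (L0)  txn=BusRdX+Flush  M[L0]=21
step 19: P3: load  L1  ⟶  SIOS  (L1)  txn=BusRd  M[L1]=40
step 20: P0: store L1 := 83  ⟶  MIII  (L1)  txn=BusUpgr+Flush  M[L1]=89
step 21: P3: load  L1  ⟶  OIIS  (L1)  txn=BusRd  M[L1]=89
step 22: P0: load  L2  ⟶  SSSS  (L2)  txn=BusRd  M[L2]=80
step 23: P3: load  L1  ⟶  OIIS  (L1)  txn=∅  M[L1]=89
step 24: P1: store L1 := 44  ⟶  IMII  (L1)  txn=BusRdX+Flush  M[L1]=83
step 25: P3: load  L1  ⟶  IOIS  (L1)  txn=BusRd  M[L1]=83
step 26: P0: load  L1  ⟶  SOIS  (L1)  txn=BusRd  M[L1]=83
step 27: P2: store L1 := 57  ⟶  IIMI  (L1)  txn=BusRdX+Flush  M[L1]=44
step 28: P3: load  L2  ⟶  SSSS  (L2)  txn=∅  M[L2]=80
step 29: P2: store L0 := 27  ⟶  IIMI  (L0)  txn=BusRdX+Flush  M[L0]=61

bus = BusRdX,Flush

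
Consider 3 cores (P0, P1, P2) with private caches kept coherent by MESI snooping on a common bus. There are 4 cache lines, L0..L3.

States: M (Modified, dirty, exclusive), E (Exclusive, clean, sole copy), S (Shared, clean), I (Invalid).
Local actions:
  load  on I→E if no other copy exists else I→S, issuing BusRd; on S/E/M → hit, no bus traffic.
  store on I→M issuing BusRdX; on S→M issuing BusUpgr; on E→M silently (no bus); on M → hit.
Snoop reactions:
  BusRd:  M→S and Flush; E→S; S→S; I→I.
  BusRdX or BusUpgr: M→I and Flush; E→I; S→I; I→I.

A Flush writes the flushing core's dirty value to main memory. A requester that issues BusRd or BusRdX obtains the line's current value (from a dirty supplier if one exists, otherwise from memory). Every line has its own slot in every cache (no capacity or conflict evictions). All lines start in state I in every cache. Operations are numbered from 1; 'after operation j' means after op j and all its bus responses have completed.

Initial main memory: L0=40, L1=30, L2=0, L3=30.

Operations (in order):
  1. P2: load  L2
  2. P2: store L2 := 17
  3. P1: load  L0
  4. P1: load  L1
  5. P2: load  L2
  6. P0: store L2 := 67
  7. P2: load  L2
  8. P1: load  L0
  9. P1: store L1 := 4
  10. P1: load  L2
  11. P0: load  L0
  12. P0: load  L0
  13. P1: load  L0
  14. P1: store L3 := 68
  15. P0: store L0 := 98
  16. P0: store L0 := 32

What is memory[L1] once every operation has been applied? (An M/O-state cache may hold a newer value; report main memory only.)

1. P2: load  L2  bus=[BusRd]  L2: P0=I P1=I P2=E  mem[L2]=0
2. P2: store L2 := 17  bus=[-]  L2: P0=I P1=I P2=M  mem[L2]=0
3. P1: load  L0  bus=[BusRd]  L0: P0=I P1=E P2=I  mem[L0]=40
4. P1: load  L1  bus=[BusRd]  L1: P0=I P1=E P2=I  mem[L1]=30
5. P2: load  L2  bus=[-]  L2: P0=I P1=I P2=M  mem[L2]=0
6. P0: store L2 := 67  bus=[BusRdX,Flush]  L2: P0=M P1=I P2=I  mem[L2]=17
7. P2: load  L2  bus=[BusRd,Flush]  L2: P0=S P1=I P2=S  mem[L2]=67
8. P1: load  L0  bus=[-]  L0: P0=I P1=E P2=I  mem[L0]=40
9. P1: store L1 := 4  bus=[-]  L1: P0=I P1=M P2=I  mem[L1]=30
10. P1: load  L2  bus=[BusRd]  L2: P0=S P1=S P2=S  mem[L2]=67
11. P0: load  L0  bus=[BusRd]  L0: P0=S P1=S P2=I  mem[L0]=40
12. P0: load  L0  bus=[-]  L0: P0=S P1=S P2=I  mem[L0]=40
13. P1: load  L0  bus=[-]  L0: P0=S P1=S P2=I  mem[L0]=40
14. P1: store L3 := 68  bus=[BusRdX]  L3: P0=I P1=M P2=I  mem[L3]=30
15. P0: store L0 := 98  bus=[BusUpgr]  L0: P0=M P1=I P2=I  mem[L0]=40
16. P0: store L0 := 32  bus=[-]  L0: P0=M P1=I P2=I  mem[L0]=40

memory[L1] = 30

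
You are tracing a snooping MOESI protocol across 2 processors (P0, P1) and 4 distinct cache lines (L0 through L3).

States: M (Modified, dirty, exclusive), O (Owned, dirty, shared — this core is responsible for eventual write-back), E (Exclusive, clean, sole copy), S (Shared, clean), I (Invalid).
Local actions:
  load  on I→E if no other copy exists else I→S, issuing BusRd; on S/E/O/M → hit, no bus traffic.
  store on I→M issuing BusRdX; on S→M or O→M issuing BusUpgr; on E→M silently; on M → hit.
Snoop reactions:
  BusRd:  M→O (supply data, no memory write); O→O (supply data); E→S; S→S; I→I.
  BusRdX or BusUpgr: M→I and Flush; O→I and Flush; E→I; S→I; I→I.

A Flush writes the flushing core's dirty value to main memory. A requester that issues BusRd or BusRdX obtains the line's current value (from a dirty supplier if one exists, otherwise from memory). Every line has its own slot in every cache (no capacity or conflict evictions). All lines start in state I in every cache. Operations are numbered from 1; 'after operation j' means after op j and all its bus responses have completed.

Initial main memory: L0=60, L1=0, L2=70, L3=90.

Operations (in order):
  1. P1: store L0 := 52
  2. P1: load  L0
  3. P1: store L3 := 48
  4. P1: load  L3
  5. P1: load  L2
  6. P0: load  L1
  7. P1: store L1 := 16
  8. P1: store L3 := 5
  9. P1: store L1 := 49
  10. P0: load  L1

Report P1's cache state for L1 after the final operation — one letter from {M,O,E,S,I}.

state = O

[1] P1: store L0 := 52 | P0:I, P1:M(52) | bus: BusRdX
[2] P1: load  L0 | P0:I, P1:M(52) | bus: none
[3] P1: store L3 := 48 | P0:I, P1:M(48) | bus: BusRdX
[4] P1: load  L3 | P0:I, P1:M(48) | bus: none
[5] P1: load  L2 | P0:I, P1:E(70) | bus: BusRd
[6] P0: load  L1 | P0:E(0), P1:I | bus: BusRd
[7] P1: store L1 := 16 | P0:I, P1:M(16) | bus: BusRdX
[8] P1: store L3 := 5 | P0:I, P1:M(5) | bus: none
[9] P1: store L1 := 49 | P0:I, P1:M(49) | bus: none
[10] P0: load  L1 | P0:S(49), P1:O(49) | bus: BusRd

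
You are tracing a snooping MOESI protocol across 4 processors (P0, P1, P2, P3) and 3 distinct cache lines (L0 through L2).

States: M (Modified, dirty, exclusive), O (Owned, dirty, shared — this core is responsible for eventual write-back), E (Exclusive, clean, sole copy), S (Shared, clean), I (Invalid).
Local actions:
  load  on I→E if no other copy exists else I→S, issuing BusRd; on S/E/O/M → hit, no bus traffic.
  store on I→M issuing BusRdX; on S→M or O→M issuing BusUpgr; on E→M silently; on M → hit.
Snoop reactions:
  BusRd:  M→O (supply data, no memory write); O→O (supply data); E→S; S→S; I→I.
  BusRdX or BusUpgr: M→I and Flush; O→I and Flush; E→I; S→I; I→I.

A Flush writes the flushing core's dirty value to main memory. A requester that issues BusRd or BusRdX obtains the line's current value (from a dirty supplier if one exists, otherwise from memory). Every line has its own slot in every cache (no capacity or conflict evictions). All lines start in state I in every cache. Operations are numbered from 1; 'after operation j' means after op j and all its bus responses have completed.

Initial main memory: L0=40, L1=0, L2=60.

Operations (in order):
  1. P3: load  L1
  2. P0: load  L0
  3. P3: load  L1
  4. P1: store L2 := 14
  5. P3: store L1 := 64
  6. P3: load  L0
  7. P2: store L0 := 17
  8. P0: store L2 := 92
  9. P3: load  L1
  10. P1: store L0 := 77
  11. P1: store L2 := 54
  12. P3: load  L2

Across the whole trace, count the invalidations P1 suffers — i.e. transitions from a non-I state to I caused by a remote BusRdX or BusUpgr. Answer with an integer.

invalidations = 1

1. P3: load  L1  bus=[BusRd]  L1: P0=I P1=I P2=I P3=E  mem[L1]=0
2. P0: load  L0  bus=[BusRd]  L0: P0=E P1=I P2=I P3=I  mem[L0]=40
3. P3: load  L1  bus=[-]  L1: P0=I P1=I P2=I P3=E  mem[L1]=0
4. P1: store L2 := 14  bus=[BusRdX]  L2: P0=I P1=M P2=I P3=I  mem[L2]=60
5. P3: store L1 := 64  bus=[-]  L1: P0=I P1=I P2=I P3=M  mem[L1]=0
6. P3: load  L0  bus=[BusRd]  L0: P0=S P1=I P2=I P3=S  mem[L0]=40
7. P2: store L0 := 17  bus=[BusRdX]  L0: P0=I P1=I P2=M P3=I  mem[L0]=40
8. P0: store L2 := 92  bus=[BusRdX,Flush]  L2: P0=M P1=I P2=I P3=I  mem[L2]=14
9. P3: load  L1  bus=[-]  L1: P0=I P1=I P2=I P3=M  mem[L1]=0
10. P1: store L0 := 77  bus=[BusRdX,Flush]  L0: P0=I P1=M P2=I P3=I  mem[L0]=17
11. P1: store L2 := 54  bus=[BusRdX,Flush]  L2: P0=I P1=M P2=I P3=I  mem[L2]=92
12. P3: load  L2  bus=[BusRd]  L2: P0=I P1=O P2=I P3=S  mem[L2]=92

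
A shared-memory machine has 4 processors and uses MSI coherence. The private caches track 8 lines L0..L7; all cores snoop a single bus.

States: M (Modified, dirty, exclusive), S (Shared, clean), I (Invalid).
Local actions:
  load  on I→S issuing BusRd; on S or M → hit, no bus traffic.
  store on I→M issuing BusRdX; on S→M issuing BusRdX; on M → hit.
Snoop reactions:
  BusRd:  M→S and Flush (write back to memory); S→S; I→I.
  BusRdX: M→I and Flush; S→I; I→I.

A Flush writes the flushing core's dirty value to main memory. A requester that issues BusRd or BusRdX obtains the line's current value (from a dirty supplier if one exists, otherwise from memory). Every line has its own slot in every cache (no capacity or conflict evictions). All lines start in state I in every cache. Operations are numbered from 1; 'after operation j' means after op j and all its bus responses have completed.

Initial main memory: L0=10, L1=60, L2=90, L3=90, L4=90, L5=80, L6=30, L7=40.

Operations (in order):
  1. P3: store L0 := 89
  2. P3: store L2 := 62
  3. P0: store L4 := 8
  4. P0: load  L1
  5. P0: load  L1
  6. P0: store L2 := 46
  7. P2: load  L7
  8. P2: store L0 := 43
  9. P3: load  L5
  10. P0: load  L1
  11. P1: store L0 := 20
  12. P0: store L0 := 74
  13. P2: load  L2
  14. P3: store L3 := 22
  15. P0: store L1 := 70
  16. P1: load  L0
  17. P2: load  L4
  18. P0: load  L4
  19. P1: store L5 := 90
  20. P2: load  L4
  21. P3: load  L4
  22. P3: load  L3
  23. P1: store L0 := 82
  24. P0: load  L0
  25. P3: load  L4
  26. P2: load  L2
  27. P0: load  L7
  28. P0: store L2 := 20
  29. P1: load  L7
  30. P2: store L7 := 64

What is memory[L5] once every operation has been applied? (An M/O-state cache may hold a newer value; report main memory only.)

memory[L5] = 80

  op1 P3: store L0 := 89 → I/I/I/M on L0; bus BusRdX; mem=10
  op2 P3: store L2 := 62 → I/I/I/M on L2; bus BusRdX; mem=90
  op3 P0: store L4 := 8 → M/I/I/I on L4; bus BusRdX; mem=90
  op4 P0: load  L1 → S/I/I/I on L1; bus BusRd; mem=60
  op5 P0: load  L1 → S/I/I/I on L1; bus (none); mem=60
  op6 P0: store L2 := 46 → M/I/I/I on L2; bus BusRdX Flush; mem=62
  op7 P2: load  L7 → I/I/S/I on L7; bus BusRd; mem=40
  op8 P2: store L0 := 43 → I/I/M/I on L0; bus BusRdX Flush; mem=89
  op9 P3: load  L5 → I/I/I/S on L5; bus BusRd; mem=80
  op10 P0: load  L1 → S/I/I/I on L1; bus (none); mem=60
  op11 P1: store L0 := 20 → I/M/I/I on L0; bus BusRdX Flush; mem=43
  op12 P0: store L0 := 74 → M/I/I/I on L0; bus BusRdX Flush; mem=20
  op13 P2: load  L2 → S/I/S/I on L2; bus BusRd Flush; mem=46
  op14 P3: store L3 := 22 → I/I/I/M on L3; bus BusRdX; mem=90
  op15 P0: store L1 := 70 → M/I/I/I on L1; bus BusRdX; mem=60
  op16 P1: load  L0 → S/S/I/I on L0; bus BusRd Flush; mem=74
  op17 P2: load  L4 → S/I/S/I on L4; bus BusRd Flush; mem=8
  op18 P0: load  L4 → S/I/S/I on L4; bus (none); mem=8
  op19 P1: store L5 := 90 → I/M/I/I on L5; bus BusRdX; mem=80
  op20 P2: load  L4 → S/I/S/I on L4; bus (none); mem=8
  op21 P3: load  L4 → S/I/S/S on L4; bus BusRd; mem=8
  op22 P3: load  L3 → I/I/I/M on L3; bus (none); mem=90
  op23 P1: store L0 := 82 → I/M/I/I on L0; bus BusRdX; mem=74
  op24 P0: load  L0 → S/S/I/I on L0; bus BusRd Flush; mem=82
  op25 P3: load  L4 → S/I/S/S on L4; bus (none); mem=8
  op26 P2: load  L2 → S/I/S/I on L2; bus (none); mem=46
  op27 P0: load  L7 → S/I/S/I on L7; bus BusRd; mem=40
  op28 P0: store L2 := 20 → M/I/I/I on L2; bus BusRdX; mem=46
  op29 P1: load  L7 → S/S/S/I on L7; bus BusRd; mem=40
  op30 P2: store L7 := 64 → I/I/M/I on L7; bus BusRdX; mem=40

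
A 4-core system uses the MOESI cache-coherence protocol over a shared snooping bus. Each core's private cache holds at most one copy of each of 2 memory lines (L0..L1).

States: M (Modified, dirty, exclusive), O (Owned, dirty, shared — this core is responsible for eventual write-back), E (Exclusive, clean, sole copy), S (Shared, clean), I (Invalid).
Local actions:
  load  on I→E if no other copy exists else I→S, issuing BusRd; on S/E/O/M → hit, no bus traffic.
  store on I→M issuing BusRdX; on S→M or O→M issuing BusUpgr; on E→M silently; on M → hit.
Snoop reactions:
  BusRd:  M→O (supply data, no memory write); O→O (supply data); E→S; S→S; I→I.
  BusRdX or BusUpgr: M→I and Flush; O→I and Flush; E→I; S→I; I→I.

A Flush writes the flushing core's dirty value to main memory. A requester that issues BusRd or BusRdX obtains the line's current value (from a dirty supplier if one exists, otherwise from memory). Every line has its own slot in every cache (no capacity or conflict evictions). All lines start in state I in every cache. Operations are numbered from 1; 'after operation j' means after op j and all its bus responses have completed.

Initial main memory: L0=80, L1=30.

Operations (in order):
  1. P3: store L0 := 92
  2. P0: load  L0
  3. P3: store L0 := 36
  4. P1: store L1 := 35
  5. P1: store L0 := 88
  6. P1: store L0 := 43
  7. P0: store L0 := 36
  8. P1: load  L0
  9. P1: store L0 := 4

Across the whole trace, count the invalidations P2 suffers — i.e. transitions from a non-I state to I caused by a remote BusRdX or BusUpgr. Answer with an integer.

invalidations = 0

  op1 P3: store L0 := 92 → I/I/I/M on L0; bus BusRdX; mem=80
  op2 P0: load  L0 → S/I/I/O on L0; bus BusRd; mem=80
  op3 P3: store L0 := 36 → I/I/I/M on L0; bus BusUpgr; mem=80
  op4 P1: store L1 := 35 → I/M/I/I on L1; bus BusRdX; mem=30
  op5 P1: store L0 := 88 → I/M/I/I on L0; bus BusRdX Flush; mem=36
  op6 P1: store L0 := 43 → I/M/I/I on L0; bus (none); mem=36
  op7 P0: store L0 := 36 → M/I/I/I on L0; bus BusRdX Flush; mem=43
  op8 P1: load  L0 → O/S/I/I on L0; bus BusRd; mem=43
  op9 P1: store L0 := 4 → I/M/I/I on L0; bus BusUpgr Flush; mem=36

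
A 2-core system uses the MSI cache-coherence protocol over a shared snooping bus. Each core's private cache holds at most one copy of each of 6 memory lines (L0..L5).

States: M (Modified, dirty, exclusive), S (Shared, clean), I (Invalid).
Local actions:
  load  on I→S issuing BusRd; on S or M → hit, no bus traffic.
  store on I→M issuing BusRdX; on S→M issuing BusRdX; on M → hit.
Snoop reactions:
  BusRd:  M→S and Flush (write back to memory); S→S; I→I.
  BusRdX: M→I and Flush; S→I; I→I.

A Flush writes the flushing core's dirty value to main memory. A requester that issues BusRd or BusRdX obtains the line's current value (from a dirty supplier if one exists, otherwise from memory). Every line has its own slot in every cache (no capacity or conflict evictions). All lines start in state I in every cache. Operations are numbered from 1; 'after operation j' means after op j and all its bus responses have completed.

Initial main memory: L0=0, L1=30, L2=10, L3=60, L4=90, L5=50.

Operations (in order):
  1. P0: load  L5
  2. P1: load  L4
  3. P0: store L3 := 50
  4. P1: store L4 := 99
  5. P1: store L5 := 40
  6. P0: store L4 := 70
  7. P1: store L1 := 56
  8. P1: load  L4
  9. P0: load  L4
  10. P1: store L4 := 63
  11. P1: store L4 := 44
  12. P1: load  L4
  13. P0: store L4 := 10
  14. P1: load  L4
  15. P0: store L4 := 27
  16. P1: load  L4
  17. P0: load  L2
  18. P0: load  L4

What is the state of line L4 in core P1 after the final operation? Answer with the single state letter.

1. P0: load  L5  bus=[BusRd]  L5: P0=S P1=I  mem[L5]=50
2. P1: load  L4  bus=[BusRd]  L4: P0=I P1=S  mem[L4]=90
3. P0: store L3 := 50  bus=[BusRdX]  L3: P0=M P1=I  mem[L3]=60
4. P1: store L4 := 99  bus=[BusRdX]  L4: P0=I P1=M  mem[L4]=90
5. P1: store L5 := 40  bus=[BusRdX]  L5: P0=I P1=M  mem[L5]=50
6. P0: store L4 := 70  bus=[BusRdX,Flush]  L4: P0=M P1=I  mem[L4]=99
7. P1: store L1 := 56  bus=[BusRdX]  L1: P0=I P1=M  mem[L1]=30
8. P1: load  L4  bus=[BusRd,Flush]  L4: P0=S P1=S  mem[L4]=70
9. P0: load  L4  bus=[-]  L4: P0=S P1=S  mem[L4]=70
10. P1: store L4 := 63  bus=[BusRdX]  L4: P0=I P1=M  mem[L4]=70
11. P1: store L4 := 44  bus=[-]  L4: P0=I P1=M  mem[L4]=70
12. P1: load  L4  bus=[-]  L4: P0=I P1=M  mem[L4]=70
13. P0: store L4 := 10  bus=[BusRdX,Flush]  L4: P0=M P1=I  mem[L4]=44
14. P1: load  L4  bus=[BusRd,Flush]  L4: P0=S P1=S  mem[L4]=10
15. P0: store L4 := 27  bus=[BusRdX]  L4: P0=M P1=I  mem[L4]=10
16. P1: load  L4  bus=[BusRd,Flush]  L4: P0=S P1=S  mem[L4]=27
17. P0: load  L2  bus=[BusRd]  L2: P0=S P1=I  mem[L2]=10
18. P0: load  L4  bus=[-]  L4: P0=S P1=S  mem[L4]=27

state = S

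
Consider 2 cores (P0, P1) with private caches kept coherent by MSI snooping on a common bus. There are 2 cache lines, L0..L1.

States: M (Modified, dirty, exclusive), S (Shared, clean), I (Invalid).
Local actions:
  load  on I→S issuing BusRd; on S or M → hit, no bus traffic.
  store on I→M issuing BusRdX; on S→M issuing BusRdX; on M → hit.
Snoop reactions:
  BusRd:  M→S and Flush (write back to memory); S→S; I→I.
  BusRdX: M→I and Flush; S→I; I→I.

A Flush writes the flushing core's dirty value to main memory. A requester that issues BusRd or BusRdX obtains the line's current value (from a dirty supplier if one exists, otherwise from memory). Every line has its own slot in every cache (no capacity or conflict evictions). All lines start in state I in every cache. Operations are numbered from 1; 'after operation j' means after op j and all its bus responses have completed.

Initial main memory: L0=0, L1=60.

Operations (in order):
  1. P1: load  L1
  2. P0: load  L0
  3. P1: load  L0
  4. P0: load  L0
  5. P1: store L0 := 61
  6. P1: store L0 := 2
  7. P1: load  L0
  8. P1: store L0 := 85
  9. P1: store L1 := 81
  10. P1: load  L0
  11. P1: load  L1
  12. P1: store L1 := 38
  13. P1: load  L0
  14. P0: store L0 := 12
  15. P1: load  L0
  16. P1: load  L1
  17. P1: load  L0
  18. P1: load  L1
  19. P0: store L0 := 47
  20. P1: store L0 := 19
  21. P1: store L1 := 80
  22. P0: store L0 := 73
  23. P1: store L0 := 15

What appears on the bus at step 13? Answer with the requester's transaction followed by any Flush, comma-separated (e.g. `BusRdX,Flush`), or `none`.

bus = none

1. P1: load  L1  bus=[BusRd]  L1: P0=I P1=S  mem[L1]=60
2. P0: load  L0  bus=[BusRd]  L0: P0=S P1=I  mem[L0]=0
3. P1: load  L0  bus=[BusRd]  L0: P0=S P1=S  mem[L0]=0
4. P0: load  L0  bus=[-]  L0: P0=S P1=S  mem[L0]=0
5. P1: store L0 := 61  bus=[BusRdX]  L0: P0=I P1=M  mem[L0]=0
6. P1: store L0 := 2  bus=[-]  L0: P0=I P1=M  mem[L0]=0
7. P1: load  L0  bus=[-]  L0: P0=I P1=M  mem[L0]=0
8. P1: store L0 := 85  bus=[-]  L0: P0=I P1=M  mem[L0]=0
9. P1: store L1 := 81  bus=[BusRdX]  L1: P0=I P1=M  mem[L1]=60
10. P1: load  L0  bus=[-]  L0: P0=I P1=M  mem[L0]=0
11. P1: load  L1  bus=[-]  L1: P0=I P1=M  mem[L1]=60
12. P1: store L1 := 38  bus=[-]  L1: P0=I P1=M  mem[L1]=60
13. P1: load  L0  bus=[-]  L0: P0=I P1=M  mem[L0]=0
14. P0: store L0 := 12  bus=[BusRdX,Flush]  L0: P0=M P1=I  mem[L0]=85
15. P1: load  L0  bus=[BusRd,Flush]  L0: P0=S P1=S  mem[L0]=12
16. P1: load  L1  bus=[-]  L1: P0=I P1=M  mem[L1]=60
17. P1: load  L0  bus=[-]  L0: P0=S P1=S  mem[L0]=12
18. P1: load  L1  bus=[-]  L1: P0=I P1=M  mem[L1]=60
19. P0: store L0 := 47  bus=[BusRdX]  L0: P0=M P1=I  mem[L0]=12
20. P1: store L0 := 19  bus=[BusRdX,Flush]  L0: P0=I P1=M  mem[L0]=47
21. P1: store L1 := 80  bus=[-]  L1: P0=I P1=M  mem[L1]=60
22. P0: store L0 := 73  bus=[BusRdX,Flush]  L0: P0=M P1=I  mem[L0]=19
23. P1: store L0 := 15  bus=[BusRdX,Flush]  L0: P0=I P1=M  mem[L0]=73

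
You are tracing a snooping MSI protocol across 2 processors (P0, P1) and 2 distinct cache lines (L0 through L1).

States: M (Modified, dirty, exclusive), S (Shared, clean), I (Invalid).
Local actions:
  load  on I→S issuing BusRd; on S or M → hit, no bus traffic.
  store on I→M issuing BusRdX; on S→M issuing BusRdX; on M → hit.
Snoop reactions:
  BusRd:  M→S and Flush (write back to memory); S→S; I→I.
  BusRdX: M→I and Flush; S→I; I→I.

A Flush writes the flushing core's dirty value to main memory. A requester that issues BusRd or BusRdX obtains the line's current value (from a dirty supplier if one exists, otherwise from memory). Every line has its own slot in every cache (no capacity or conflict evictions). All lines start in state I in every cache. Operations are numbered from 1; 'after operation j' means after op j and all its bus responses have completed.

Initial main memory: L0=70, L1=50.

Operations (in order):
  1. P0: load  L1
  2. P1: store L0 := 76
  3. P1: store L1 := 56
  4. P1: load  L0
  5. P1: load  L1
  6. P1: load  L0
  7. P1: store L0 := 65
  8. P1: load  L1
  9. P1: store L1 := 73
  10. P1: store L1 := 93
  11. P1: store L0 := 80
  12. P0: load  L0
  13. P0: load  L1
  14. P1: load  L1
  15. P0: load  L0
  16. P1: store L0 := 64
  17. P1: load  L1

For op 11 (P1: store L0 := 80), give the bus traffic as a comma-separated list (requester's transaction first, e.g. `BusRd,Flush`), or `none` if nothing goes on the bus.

bus = none

1. P0: load  L1  bus=[BusRd]  L1: P0=S P1=I  mem[L1]=50
2. P1: store L0 := 76  bus=[BusRdX]  L0: P0=I P1=M  mem[L0]=70
3. P1: store L1 := 56  bus=[BusRdX]  L1: P0=I P1=M  mem[L1]=50
4. P1: load  L0  bus=[-]  L0: P0=I P1=M  mem[L0]=70
5. P1: load  L1  bus=[-]  L1: P0=I P1=M  mem[L1]=50
6. P1: load  L0  bus=[-]  L0: P0=I P1=M  mem[L0]=70
7. P1: store L0 := 65  bus=[-]  L0: P0=I P1=M  mem[L0]=70
8. P1: load  L1  bus=[-]  L1: P0=I P1=M  mem[L1]=50
9. P1: store L1 := 73  bus=[-]  L1: P0=I P1=M  mem[L1]=50
10. P1: store L1 := 93  bus=[-]  L1: P0=I P1=M  mem[L1]=50
11. P1: store L0 := 80  bus=[-]  L0: P0=I P1=M  mem[L0]=70
12. P0: load  L0  bus=[BusRd,Flush]  L0: P0=S P1=S  mem[L0]=80
13. P0: load  L1  bus=[BusRd,Flush]  L1: P0=S P1=S  mem[L1]=93
14. P1: load  L1  bus=[-]  L1: P0=S P1=S  mem[L1]=93
15. P0: load  L0  bus=[-]  L0: P0=S P1=S  mem[L0]=80
16. P1: store L0 := 64  bus=[BusRdX]  L0: P0=I P1=M  mem[L0]=80
17. P1: load  L1  bus=[-]  L1: P0=S P1=S  mem[L1]=93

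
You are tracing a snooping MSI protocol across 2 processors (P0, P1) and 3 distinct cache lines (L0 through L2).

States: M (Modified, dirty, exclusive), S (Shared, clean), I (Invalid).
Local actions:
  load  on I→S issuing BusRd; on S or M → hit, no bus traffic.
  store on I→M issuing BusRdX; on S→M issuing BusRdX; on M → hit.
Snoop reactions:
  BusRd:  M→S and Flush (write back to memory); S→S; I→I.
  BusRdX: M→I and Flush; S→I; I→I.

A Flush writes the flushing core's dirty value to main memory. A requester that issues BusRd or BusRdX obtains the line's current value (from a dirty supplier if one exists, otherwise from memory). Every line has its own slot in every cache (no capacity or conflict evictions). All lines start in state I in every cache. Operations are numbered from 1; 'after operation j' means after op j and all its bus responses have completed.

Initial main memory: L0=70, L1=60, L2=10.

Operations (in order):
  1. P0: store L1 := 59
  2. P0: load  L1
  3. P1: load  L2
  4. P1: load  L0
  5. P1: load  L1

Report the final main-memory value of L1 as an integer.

  op1 P0: store L1 := 59 → M/I on L1; bus BusRdX; mem=60
  op2 P0: load  L1 → M/I on L1; bus (none); mem=60
  op3 P1: load  L2 → I/S on L2; bus BusRd; mem=10
  op4 P1: load  L0 → I/S on L0; bus BusRd; mem=70
  op5 P1: load  L1 → S/S on L1; bus BusRd Flush; mem=59

memory[L1] = 59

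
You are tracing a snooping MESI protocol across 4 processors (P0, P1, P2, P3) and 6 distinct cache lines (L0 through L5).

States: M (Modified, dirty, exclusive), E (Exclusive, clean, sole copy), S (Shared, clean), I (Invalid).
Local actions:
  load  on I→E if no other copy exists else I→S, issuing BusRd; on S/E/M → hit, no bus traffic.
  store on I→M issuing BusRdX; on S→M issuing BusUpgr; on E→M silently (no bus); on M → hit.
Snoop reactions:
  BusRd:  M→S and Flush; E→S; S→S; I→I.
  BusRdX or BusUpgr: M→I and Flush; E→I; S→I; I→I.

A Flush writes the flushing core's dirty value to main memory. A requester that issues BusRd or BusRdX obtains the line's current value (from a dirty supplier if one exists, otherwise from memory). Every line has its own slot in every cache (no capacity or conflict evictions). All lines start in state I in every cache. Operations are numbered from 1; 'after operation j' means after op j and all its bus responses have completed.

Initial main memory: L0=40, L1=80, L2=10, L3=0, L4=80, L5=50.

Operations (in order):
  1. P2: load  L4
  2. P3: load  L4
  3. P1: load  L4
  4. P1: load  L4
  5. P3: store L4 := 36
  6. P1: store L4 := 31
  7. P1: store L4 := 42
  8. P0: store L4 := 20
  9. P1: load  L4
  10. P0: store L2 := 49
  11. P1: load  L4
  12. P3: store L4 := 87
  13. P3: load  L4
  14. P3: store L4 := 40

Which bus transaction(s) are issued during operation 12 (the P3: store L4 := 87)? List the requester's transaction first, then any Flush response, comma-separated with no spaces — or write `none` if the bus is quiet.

[1] P2: load  L4 | P0:I, P1:I, P2:E(80), P3:I | bus: BusRd
[2] P3: load  L4 | P0:I, P1:I, P2:S(80), P3:S(80) | bus: BusRd
[3] P1: load  L4 | P0:I, P1:S(80), P2:S(80), P3:S(80) | bus: BusRd
[4] P1: load  L4 | P0:I, P1:S(80), P2:S(80), P3:S(80) | bus: none
[5] P3: store L4 := 36 | P0:I, P1:I, P2:I, P3:M(36) | bus: BusUpgr
[6] P1: store L4 := 31 | P0:I, P1:M(31), P2:I, P3:I | bus: BusRdX,Flush
[7] P1: store L4 := 42 | P0:I, P1:M(42), P2:I, P3:I | bus: none
[8] P0: store L4 := 20 | P0:M(20), P1:I, P2:I, P3:I | bus: BusRdX,Flush
[9] P1: load  L4 | P0:S(20), P1:S(20), P2:I, P3:I | bus: BusRd,Flush
[10] P0: store L2 := 49 | P0:M(49), P1:I, P2:I, P3:I | bus: BusRdX
[11] P1: load  L4 | P0:S(20), P1:S(20), P2:I, P3:I | bus: none
[12] P3: store L4 := 87 | P0:I, P1:I, P2:I, P3:M(87) | bus: BusRdX
[13] P3: load  L4 | P0:I, P1:I, P2:I, P3:M(87) | bus: none
[14] P3: store L4 := 40 | P0:I, P1:I, P2:I, P3:M(40) | bus: none

bus = BusRdX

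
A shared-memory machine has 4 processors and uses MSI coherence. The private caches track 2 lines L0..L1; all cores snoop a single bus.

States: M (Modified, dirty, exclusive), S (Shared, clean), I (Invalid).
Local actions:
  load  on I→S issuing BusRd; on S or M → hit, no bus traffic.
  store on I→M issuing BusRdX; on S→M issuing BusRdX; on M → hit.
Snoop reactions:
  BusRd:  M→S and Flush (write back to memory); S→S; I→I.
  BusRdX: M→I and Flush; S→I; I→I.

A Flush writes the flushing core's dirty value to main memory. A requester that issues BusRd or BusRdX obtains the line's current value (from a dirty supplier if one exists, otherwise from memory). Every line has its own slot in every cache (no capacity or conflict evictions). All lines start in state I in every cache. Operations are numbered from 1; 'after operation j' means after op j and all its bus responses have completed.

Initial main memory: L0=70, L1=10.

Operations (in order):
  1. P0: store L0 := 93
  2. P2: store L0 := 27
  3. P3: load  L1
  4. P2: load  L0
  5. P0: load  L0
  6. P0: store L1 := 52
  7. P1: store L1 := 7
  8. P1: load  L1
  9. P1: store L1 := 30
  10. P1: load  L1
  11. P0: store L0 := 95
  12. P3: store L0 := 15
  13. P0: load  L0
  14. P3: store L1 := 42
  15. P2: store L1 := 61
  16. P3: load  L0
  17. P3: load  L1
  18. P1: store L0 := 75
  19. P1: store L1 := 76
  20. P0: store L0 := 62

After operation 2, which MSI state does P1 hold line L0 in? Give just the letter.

  op1 P0: store L0 := 93 → M/I/I/I on L0; bus BusRdX; mem=70
  op2 P2: store L0 := 27 → I/I/M/I on L0; bus BusRdX Flush; mem=93
  op3 P3: load  L1 → I/I/I/S on L1; bus BusRd; mem=10
  op4 P2: load  L0 → I/I/M/I on L0; bus (none); mem=93
  op5 P0: load  L0 → S/I/S/I on L0; bus BusRd Flush; mem=27
  op6 P0: store L1 := 52 → M/I/I/I on L1; bus BusRdX; mem=10
  op7 P1: store L1 := 7 → I/M/I/I on L1; bus BusRdX Flush; mem=52
  op8 P1: load  L1 → I/M/I/I on L1; bus (none); mem=52
  op9 P1: store L1 := 30 → I/M/I/I on L1; bus (none); mem=52
  op10 P1: load  L1 → I/M/I/I on L1; bus (none); mem=52
  op11 P0: store L0 := 95 → M/I/I/I on L0; bus BusRdX; mem=27
  op12 P3: store L0 := 15 → I/I/I/M on L0; bus BusRdX Flush; mem=95
  op13 P0: load  L0 → S/I/I/S on L0; bus BusRd Flush; mem=15
  op14 P3: store L1 := 42 → I/I/I/M on L1; bus BusRdX Flush; mem=30
  op15 P2: store L1 := 61 → I/I/M/I on L1; bus BusRdX Flush; mem=42
  op16 P3: load  L0 → S/I/I/S on L0; bus (none); mem=15
  op17 P3: load  L1 → I/I/S/S on L1; bus BusRd Flush; mem=61
  op18 P1: store L0 := 75 → I/M/I/I on L0; bus BusRdX; mem=15
  op19 P1: store L1 := 76 → I/M/I/I on L1; bus BusRdX; mem=61
  op20 P0: store L0 := 62 → M/I/I/I on L0; bus BusRdX Flush; mem=75

state = I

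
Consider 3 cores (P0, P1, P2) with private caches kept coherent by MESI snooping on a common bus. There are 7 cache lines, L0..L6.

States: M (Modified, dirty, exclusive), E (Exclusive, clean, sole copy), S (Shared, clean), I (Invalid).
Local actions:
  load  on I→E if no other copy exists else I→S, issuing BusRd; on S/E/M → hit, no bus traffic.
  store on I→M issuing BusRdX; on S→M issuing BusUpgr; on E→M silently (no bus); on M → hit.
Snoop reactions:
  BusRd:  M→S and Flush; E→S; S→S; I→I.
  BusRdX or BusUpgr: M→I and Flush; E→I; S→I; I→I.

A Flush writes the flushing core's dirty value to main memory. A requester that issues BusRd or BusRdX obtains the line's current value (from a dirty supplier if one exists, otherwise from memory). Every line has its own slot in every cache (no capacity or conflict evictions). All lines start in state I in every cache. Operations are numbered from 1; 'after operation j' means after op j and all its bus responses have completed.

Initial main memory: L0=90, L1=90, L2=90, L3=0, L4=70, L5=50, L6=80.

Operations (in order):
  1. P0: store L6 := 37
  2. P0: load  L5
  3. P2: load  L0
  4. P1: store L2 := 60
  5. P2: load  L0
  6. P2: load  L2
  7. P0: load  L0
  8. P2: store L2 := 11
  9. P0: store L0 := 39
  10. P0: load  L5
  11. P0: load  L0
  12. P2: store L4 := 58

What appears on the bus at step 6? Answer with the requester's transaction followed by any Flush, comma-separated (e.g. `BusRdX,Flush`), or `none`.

bus = BusRd,Flush

1. P0: store L6 := 37  bus=[BusRdX]  L6: P0=M P1=I P2=I  mem[L6]=80
2. P0: load  L5  bus=[BusRd]  L5: P0=E P1=I P2=I  mem[L5]=50
3. P2: load  L0  bus=[BusRd]  L0: P0=I P1=I P2=E  mem[L0]=90
4. P1: store L2 := 60  bus=[BusRdX]  L2: P0=I P1=M P2=I  mem[L2]=90
5. P2: load  L0  bus=[-]  L0: P0=I P1=I P2=E  mem[L0]=90
6. P2: load  L2  bus=[BusRd,Flush]  L2: P0=I P1=S P2=S  mem[L2]=60
7. P0: load  L0  bus=[BusRd]  L0: P0=S P1=I P2=S  mem[L0]=90
8. P2: store L2 := 11  bus=[BusUpgr]  L2: P0=I P1=I P2=M  mem[L2]=60
9. P0: store L0 := 39  bus=[BusUpgr]  L0: P0=M P1=I P2=I  mem[L0]=90
10. P0: load  L5  bus=[-]  L5: P0=E P1=I P2=I  mem[L5]=50
11. P0: load  L0  bus=[-]  L0: P0=M P1=I P2=I  mem[L0]=90
12. P2: store L4 := 58  bus=[BusRdX]  L4: P0=I P1=I P2=M  mem[L4]=70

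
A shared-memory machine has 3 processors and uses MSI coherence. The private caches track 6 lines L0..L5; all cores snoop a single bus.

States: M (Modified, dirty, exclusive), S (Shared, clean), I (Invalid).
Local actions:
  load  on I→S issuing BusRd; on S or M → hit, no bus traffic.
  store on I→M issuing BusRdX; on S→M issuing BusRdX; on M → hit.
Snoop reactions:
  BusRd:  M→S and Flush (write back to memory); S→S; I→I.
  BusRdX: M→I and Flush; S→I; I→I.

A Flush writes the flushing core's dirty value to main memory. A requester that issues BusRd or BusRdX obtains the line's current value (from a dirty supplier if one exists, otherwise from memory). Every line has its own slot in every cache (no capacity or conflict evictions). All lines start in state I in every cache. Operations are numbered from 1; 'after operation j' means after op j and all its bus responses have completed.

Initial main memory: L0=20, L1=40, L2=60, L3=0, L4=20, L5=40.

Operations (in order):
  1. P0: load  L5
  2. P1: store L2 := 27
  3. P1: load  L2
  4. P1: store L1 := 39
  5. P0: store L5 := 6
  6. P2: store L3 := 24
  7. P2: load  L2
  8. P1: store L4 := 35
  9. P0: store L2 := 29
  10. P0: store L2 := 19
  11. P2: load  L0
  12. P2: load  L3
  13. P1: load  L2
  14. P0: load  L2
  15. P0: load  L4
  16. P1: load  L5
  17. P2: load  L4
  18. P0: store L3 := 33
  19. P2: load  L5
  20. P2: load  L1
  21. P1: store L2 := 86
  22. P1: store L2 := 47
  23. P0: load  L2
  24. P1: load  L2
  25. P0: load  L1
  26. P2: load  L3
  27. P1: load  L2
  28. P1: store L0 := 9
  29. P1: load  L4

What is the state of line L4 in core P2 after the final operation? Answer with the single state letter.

state = S

[1] P0: load  L5 | P0:S(40), P1:I, P2:I | bus: BusRd
[2] P1: store L2 := 27 | P0:I, P1:M(27), P2:I | bus: BusRdX
[3] P1: load  L2 | P0:I, P1:M(27), P2:I | bus: none
[4] P1: store L1 := 39 | P0:I, P1:M(39), P2:I | bus: BusRdX
[5] P0: store L5 := 6 | P0:M(6), P1:I, P2:I | bus: BusRdX
[6] P2: store L3 := 24 | P0:I, P1:I, P2:M(24) | bus: BusRdX
[7] P2: load  L2 | P0:I, P1:S(27), P2:S(27) | bus: BusRd,Flush
[8] P1: store L4 := 35 | P0:I, P1:M(35), P2:I | bus: BusRdX
[9] P0: store L2 := 29 | P0:M(29), P1:I, P2:I | bus: BusRdX
[10] P0: store L2 := 19 | P0:M(19), P1:I, P2:I | bus: none
[11] P2: load  L0 | P0:I, P1:I, P2:S(20) | bus: BusRd
[12] P2: load  L3 | P0:I, P1:I, P2:M(24) | bus: none
[13] P1: load  L2 | P0:S(19), P1:S(19), P2:I | bus: BusRd,Flush
[14] P0: load  L2 | P0:S(19), P1:S(19), P2:I | bus: none
[15] P0: load  L4 | P0:S(35), P1:S(35), P2:I | bus: BusRd,Flush
[16] P1: load  L5 | P0:S(6), P1:S(6), P2:I | bus: BusRd,Flush
[17] P2: load  L4 | P0:S(35), P1:S(35), P2:S(35) | bus: BusRd
[18] P0: store L3 := 33 | P0:M(33), P1:I, P2:I | bus: BusRdX,Flush
[19] P2: load  L5 | P0:S(6), P1:S(6), P2:S(6) | bus: BusRd
[20] P2: load  L1 | P0:I, P1:S(39), P2:S(39) | bus: BusRd,Flush
[21] P1: store L2 := 86 | P0:I, P1:M(86), P2:I | bus: BusRdX
[22] P1: store L2 := 47 | P0:I, P1:M(47), P2:I | bus: none
[23] P0: load  L2 | P0:S(47), P1:S(47), P2:I | bus: BusRd,Flush
[24] P1: load  L2 | P0:S(47), P1:S(47), P2:I | bus: none
[25] P0: load  L1 | P0:S(39), P1:S(39), P2:S(39) | bus: BusRd
[26] P2: load  L3 | P0:S(33), P1:I, P2:S(33) | bus: BusRd,Flush
[27] P1: load  L2 | P0:S(47), P1:S(47), P2:I | bus: none
[28] P1: store L0 := 9 | P0:I, P1:M(9), P2:I | bus: BusRdX
[29] P1: load  L4 | P0:S(35), P1:S(35), P2:S(35) | bus: none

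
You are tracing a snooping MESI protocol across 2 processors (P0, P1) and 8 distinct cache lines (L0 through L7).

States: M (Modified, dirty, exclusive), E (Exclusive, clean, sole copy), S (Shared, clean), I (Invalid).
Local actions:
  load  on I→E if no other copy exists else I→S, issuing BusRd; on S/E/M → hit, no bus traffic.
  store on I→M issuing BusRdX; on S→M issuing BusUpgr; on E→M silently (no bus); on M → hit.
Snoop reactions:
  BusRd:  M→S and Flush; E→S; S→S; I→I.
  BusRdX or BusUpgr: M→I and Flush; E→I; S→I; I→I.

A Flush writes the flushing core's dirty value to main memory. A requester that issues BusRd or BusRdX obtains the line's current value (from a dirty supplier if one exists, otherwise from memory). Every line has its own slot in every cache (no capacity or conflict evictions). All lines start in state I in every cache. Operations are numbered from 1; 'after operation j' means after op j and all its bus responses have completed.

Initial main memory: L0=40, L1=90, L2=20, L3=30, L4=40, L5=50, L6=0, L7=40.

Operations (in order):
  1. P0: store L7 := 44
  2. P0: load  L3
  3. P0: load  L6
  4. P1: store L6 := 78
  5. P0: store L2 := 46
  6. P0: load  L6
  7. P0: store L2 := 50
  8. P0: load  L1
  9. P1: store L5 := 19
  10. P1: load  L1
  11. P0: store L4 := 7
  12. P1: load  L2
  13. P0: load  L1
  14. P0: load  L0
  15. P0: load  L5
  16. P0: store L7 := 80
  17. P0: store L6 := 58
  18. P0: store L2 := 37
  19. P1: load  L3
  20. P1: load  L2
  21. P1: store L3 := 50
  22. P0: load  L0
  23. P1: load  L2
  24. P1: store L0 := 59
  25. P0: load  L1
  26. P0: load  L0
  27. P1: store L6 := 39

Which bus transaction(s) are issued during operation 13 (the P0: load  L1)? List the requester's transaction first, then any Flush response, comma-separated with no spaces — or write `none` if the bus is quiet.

  op1 P0: store L7 := 44 → M/I on L7; bus BusRdX; mem=40
  op2 P0: load  L3 → E/I on L3; bus BusRd; mem=30
  op3 P0: load  L6 → E/I on L6; bus BusRd; mem=0
  op4 P1: store L6 := 78 → I/M on L6; bus BusRdX; mem=0
  op5 P0: store L2 := 46 → M/I on L2; bus BusRdX; mem=20
  op6 P0: load  L6 → S/S on L6; bus BusRd Flush; mem=78
  op7 P0: store L2 := 50 → M/I on L2; bus (none); mem=20
  op8 P0: load  L1 → E/I on L1; bus BusRd; mem=90
  op9 P1: store L5 := 19 → I/M on L5; bus BusRdX; mem=50
  op10 P1: load  L1 → S/S on L1; bus BusRd; mem=90
  op11 P0: store L4 := 7 → M/I on L4; bus BusRdX; mem=40
  op12 P1: load  L2 → S/S on L2; bus BusRd Flush; mem=50
  op13 P0: load  L1 → S/S on L1; bus (none); mem=90
  op14 P0: load  L0 → E/I on L0; bus BusRd; mem=40
  op15 P0: load  L5 → S/S on L5; bus BusRd Flush; mem=19
  op16 P0: store L7 := 80 → M/I on L7; bus (none); mem=40
  op17 P0: store L6 := 58 → M/I on L6; bus BusUpgr; mem=78
  op18 P0: store L2 := 37 → M/I on L2; bus BusUpgr; mem=50
  op19 P1: load  L3 → S/S on L3; bus BusRd; mem=30
  op20 P1: load  L2 → S/S on L2; bus BusRd Flush; mem=37
  op21 P1: store L3 := 50 → I/M on L3; bus BusUpgr; mem=30
  op22 P0: load  L0 → E/I on L0; bus (none); mem=40
  op23 P1: load  L2 → S/S on L2; bus (none); mem=37
  op24 P1: store L0 := 59 → I/M on L0; bus BusRdX; mem=40
  op25 P0: load  L1 → S/S on L1; bus (none); mem=90
  op26 P0: load  L0 → S/S on L0; bus BusRd Flush; mem=59
  op27 P1: store L6 := 39 → I/M on L6; bus BusRdX Flush; mem=58

bus = none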